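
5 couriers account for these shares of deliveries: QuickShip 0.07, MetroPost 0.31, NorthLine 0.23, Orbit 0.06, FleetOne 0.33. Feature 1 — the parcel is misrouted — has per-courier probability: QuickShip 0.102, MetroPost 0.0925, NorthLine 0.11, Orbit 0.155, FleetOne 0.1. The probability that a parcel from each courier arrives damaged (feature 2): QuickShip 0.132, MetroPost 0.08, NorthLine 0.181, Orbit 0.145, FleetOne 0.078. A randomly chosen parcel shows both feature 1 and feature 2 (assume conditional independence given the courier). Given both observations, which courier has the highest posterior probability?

Unnormalized posteriors (prior × likelihood):
  QuickShip: 0.07 × 0.102 × 0.132 = 0.00094248
  MetroPost: 0.31 × 0.0925 × 0.08 = 0.002294
  NorthLine: 0.23 × 0.11 × 0.181 = 0.0045793
  Orbit: 0.06 × 0.155 × 0.145 = 0.0013485
  FleetOne: 0.33 × 0.1 × 0.078 = 0.002574
Total = 0.01173828.
Largest term belongs to NorthLine, so NorthLine is most probable.

NorthLine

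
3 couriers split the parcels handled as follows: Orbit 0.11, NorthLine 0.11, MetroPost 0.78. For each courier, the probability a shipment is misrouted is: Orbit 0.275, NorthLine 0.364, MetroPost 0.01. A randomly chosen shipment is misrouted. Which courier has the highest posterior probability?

By Bayes' rule, posterior ∝ prior × likelihood:
  Orbit: 0.11 × 0.275 = 0.03025
  NorthLine: 0.11 × 0.364 = 0.04004
  MetroPost: 0.78 × 0.01 = 0.0078
Normalizing constant = 0.07809.
Largest term belongs to NorthLine, so NorthLine is most probable.

NorthLine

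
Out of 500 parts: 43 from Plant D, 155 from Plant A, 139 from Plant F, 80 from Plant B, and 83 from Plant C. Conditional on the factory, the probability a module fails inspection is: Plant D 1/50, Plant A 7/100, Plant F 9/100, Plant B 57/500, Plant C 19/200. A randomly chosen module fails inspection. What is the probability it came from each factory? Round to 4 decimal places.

Compute prior × likelihood for every hypothesis:
  Plant D: 0.086 × 0.02 = 0.00172
  Plant A: 0.31 × 0.07 = 0.0217
  Plant F: 0.278 × 0.09 = 0.02502
  Plant B: 0.16 × 0.114 = 0.01824
  Plant C: 0.166 × 0.095 = 0.01577
Total = 0.08245.
P(Plant D | nonconforming) = 0.00172/0.08245 ≈ 0.0209
P(Plant A | nonconforming) = 0.0217/0.08245 ≈ 0.2632
P(Plant F | nonconforming) = 0.02502/0.08245 ≈ 0.3035
P(Plant B | nonconforming) = 0.01824/0.08245 ≈ 0.2212
P(Plant C | nonconforming) = 0.01577/0.08245 ≈ 0.1913

Plant D 0.0209, Plant A 0.2632, Plant F 0.3035, Plant B 0.2212, Plant C 0.1913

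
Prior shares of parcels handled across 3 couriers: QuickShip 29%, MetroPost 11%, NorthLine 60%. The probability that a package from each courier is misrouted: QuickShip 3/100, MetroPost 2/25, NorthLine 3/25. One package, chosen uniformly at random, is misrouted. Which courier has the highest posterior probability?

Compute prior × likelihood for every hypothesis:
  QuickShip: 0.29 × 0.03 = 0.0087
  MetroPost: 0.11 × 0.08 = 0.0088
  NorthLine: 0.6 × 0.12 = 0.072
Total = 0.0895.
Largest term belongs to NorthLine, so NorthLine is most probable.

NorthLine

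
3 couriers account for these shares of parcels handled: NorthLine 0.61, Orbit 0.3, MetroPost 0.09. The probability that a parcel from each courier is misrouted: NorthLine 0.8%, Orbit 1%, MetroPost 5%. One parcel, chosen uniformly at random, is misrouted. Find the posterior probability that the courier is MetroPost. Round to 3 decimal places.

0.363

Prior × likelihood for each hypothesis:
  NorthLine: 0.61 × 0.008 = 0.00488
  Orbit: 0.3 × 0.01 = 0.003
  MetroPost: 0.09 × 0.05 = 0.0045
Total = 0.01238.
P(MetroPost | evidence) = 0.0045 / 0.01238 ≈ 0.363.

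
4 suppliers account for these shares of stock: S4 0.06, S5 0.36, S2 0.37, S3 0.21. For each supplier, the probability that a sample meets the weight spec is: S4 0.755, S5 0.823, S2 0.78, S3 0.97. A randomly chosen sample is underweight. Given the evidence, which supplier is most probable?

S2

Taking complements, P(underweight | each) = S4 0.245, S5 0.177, S2 0.22, S3 0.03.
By Bayes' rule, posterior ∝ prior × likelihood:
  S4: 0.06 × 0.245 = 0.0147
  S5: 0.36 × 0.177 = 0.06372
  S2: 0.37 × 0.22 = 0.0814
  S3: 0.21 × 0.03 = 0.0063
Total = 0.16612.
Largest term belongs to S2, so S2 is most probable.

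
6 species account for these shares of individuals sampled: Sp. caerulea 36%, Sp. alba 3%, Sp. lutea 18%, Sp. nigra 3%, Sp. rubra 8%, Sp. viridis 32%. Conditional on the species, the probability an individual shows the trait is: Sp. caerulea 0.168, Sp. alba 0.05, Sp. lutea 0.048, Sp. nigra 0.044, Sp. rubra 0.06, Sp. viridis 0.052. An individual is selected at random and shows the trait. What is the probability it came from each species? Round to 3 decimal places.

Unnormalized posteriors (prior × likelihood):
  Sp. caerulea: 0.36 × 0.168 = 0.06048
  Sp. alba: 0.03 × 0.05 = 0.0015
  Sp. lutea: 0.18 × 0.048 = 0.00864
  Sp. nigra: 0.03 × 0.044 = 0.00132
  Sp. rubra: 0.08 × 0.06 = 0.0048
  Sp. viridis: 0.32 × 0.052 = 0.01664
Normalizing constant = 0.09338.
P(Sp. caerulea | trait) = 0.06048/0.09338 ≈ 0.648
P(Sp. alba | trait) = 0.0015/0.09338 ≈ 0.016
P(Sp. lutea | trait) = 0.00864/0.09338 ≈ 0.093
P(Sp. nigra | trait) = 0.00132/0.09338 ≈ 0.014
P(Sp. rubra | trait) = 0.0048/0.09338 ≈ 0.051
P(Sp. viridis | trait) = 0.01664/0.09338 ≈ 0.178

Sp. caerulea 0.648, Sp. alba 0.016, Sp. lutea 0.093, Sp. nigra 0.014, Sp. rubra 0.051, Sp. viridis 0.178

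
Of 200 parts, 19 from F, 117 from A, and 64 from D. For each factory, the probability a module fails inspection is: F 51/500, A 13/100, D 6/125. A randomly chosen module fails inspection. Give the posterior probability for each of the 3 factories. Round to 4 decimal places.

F 0.0958, A 0.7522, D 0.1519

Compute prior × likelihood for every hypothesis:
  F: 0.095 × 0.102 = 0.00969
  A: 0.585 × 0.13 = 0.07605
  D: 0.32 × 0.048 = 0.01536
Sum = 0.1011.
P(F | nonconforming) = 0.00969/0.1011 ≈ 0.0958
P(A | nonconforming) = 0.07605/0.1011 ≈ 0.7522
P(D | nonconforming) = 0.01536/0.1011 ≈ 0.1519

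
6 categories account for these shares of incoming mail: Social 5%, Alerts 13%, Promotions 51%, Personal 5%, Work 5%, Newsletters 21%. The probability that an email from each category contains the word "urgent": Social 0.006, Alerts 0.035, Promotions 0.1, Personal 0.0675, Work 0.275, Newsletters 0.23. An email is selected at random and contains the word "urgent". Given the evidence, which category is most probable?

Promotions

Prior × likelihood for each hypothesis:
  Social: 0.05 × 0.006 = 0.0003
  Alerts: 0.13 × 0.035 = 0.00455
  Promotions: 0.51 × 0.1 = 0.051
  Personal: 0.05 × 0.0675 = 0.003375
  Work: 0.05 × 0.275 = 0.01375
  Newsletters: 0.21 × 0.23 = 0.0483
Sum = 0.121275.
Largest term belongs to Promotions, so Promotions is most probable.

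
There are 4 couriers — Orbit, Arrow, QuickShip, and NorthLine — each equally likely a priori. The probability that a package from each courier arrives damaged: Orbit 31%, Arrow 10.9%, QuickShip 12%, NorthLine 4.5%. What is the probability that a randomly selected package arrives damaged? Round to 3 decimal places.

0.146

Since the prior is uniform, the posterior is proportional to the likelihood:
  Orbit: 0.31
  Arrow: 0.109
  QuickShip: 0.12
  NorthLine: 0.045
P(damaged) = (1/4) × (0.31 + 0.109 + 0.12 + 0.045) = 0.584/4 ≈ 0.146.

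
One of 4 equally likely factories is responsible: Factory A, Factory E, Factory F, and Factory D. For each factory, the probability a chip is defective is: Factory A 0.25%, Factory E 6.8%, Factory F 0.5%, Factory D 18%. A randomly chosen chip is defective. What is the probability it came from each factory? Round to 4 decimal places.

Factory A 0.0098, Factory E 0.2661, Factory F 0.0196, Factory D 0.7045

Since the prior is uniform, the posterior is proportional to the likelihood:
  Factory A: 0.0025
  Factory E: 0.068
  Factory F: 0.005
  Factory D: 0.18
Normalizing constant = 0.2555.
P(Factory A | defective) = 0.0025/0.2555 ≈ 0.0098
P(Factory E | defective) = 0.068/0.2555 ≈ 0.2661
P(Factory F | defective) = 0.005/0.2555 ≈ 0.0196
P(Factory D | defective) = 0.18/0.2555 ≈ 0.7045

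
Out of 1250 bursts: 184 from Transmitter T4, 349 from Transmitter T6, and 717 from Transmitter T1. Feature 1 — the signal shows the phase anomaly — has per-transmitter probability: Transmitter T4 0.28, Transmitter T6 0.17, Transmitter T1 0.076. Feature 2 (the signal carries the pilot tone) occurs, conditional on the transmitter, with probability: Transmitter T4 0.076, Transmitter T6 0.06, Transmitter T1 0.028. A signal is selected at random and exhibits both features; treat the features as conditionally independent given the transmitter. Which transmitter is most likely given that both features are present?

Prior × likelihood for each hypothesis:
  Transmitter T4: 0.1472 × 0.28 × 0.076 = 0.003132416
  Transmitter T6: 0.2792 × 0.17 × 0.06 = 0.00284784
  Transmitter T1: 0.5736 × 0.076 × 0.028 = 0.0012206208
Total = 0.0072008768.
Largest term belongs to Transmitter T4, so Transmitter T4 is most probable.

Transmitter T4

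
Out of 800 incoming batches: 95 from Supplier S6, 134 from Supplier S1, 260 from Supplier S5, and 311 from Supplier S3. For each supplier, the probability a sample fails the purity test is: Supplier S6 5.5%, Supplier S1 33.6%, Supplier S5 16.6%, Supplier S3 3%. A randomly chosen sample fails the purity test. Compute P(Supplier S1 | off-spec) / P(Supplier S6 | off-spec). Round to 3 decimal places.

Compute prior × likelihood for every hypothesis:
  Supplier S6: 0.11875 × 0.055 = 0.00653125
  Supplier S1: 0.1675 × 0.336 = 0.05628
  Supplier S5: 0.325 × 0.166 = 0.05395
  Supplier S3: 0.38875 × 0.03 = 0.0116625
Sum = 0.12842375.
The ratio is 0.05628 / 0.00653125 (the normalizer cancels) = 8.617.

8.617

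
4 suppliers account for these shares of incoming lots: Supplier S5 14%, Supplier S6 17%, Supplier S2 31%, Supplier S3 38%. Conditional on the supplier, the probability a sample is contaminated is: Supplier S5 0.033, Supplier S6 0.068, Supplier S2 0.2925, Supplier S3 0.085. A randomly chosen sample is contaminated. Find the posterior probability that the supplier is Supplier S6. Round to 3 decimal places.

0.083

Unnormalized posteriors (prior × likelihood):
  Supplier S5: 0.14 × 0.033 = 0.00462
  Supplier S6: 0.17 × 0.068 = 0.01156
  Supplier S2: 0.31 × 0.2925 = 0.090675
  Supplier S3: 0.38 × 0.085 = 0.0323
Total = 0.139155.
P(Supplier S6 | evidence) = 0.01156 / 0.139155 ≈ 0.083.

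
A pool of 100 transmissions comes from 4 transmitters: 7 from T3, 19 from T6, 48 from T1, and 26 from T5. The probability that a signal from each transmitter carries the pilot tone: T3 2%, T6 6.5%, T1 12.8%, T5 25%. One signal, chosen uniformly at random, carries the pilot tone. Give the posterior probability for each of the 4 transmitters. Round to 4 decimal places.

Prior × likelihood for each hypothesis:
  T3: 0.07 × 0.02 = 0.0014
  T6: 0.19 × 0.065 = 0.01235
  T1: 0.48 × 0.128 = 0.06144
  T5: 0.26 × 0.25 = 0.065
Normalizing constant = 0.14019.
P(T3 | pilot) = 0.0014/0.14019 ≈ 0.0100
P(T6 | pilot) = 0.01235/0.14019 ≈ 0.0881
P(T1 | pilot) = 0.06144/0.14019 ≈ 0.4383
P(T5 | pilot) = 0.065/0.14019 ≈ 0.4637
(Check: 0.0100+0.0881+0.4383+0.4637 = 1.0001.)

T3 0.0100, T6 0.0881, T1 0.4383, T5 0.4637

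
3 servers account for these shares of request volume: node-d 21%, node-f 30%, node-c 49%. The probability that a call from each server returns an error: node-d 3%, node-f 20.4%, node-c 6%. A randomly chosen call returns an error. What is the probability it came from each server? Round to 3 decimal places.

node-d 0.065, node-f 0.632, node-c 0.303

Prior × likelihood for each hypothesis:
  node-d: 0.21 × 0.03 = 0.0063
  node-f: 0.3 × 0.204 = 0.0612
  node-c: 0.49 × 0.06 = 0.0294
Total = 0.0969.
P(node-d | error) = 0.0063/0.0969 ≈ 0.065
P(node-f | error) = 0.0612/0.0969 ≈ 0.632
P(node-c | error) = 0.0294/0.0969 ≈ 0.303
(Check: 0.065+0.632+0.303 = 1.000.)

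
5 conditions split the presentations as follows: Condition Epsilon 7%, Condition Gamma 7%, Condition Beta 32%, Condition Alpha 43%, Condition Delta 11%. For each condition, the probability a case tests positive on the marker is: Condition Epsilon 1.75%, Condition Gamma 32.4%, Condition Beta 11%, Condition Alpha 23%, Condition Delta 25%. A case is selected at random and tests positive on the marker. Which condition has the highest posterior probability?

Condition Alpha

By Bayes' rule, posterior ∝ prior × likelihood:
  Condition Epsilon: 0.07 × 0.0175 = 0.001225
  Condition Gamma: 0.07 × 0.324 = 0.02268
  Condition Beta: 0.32 × 0.11 = 0.0352
  Condition Alpha: 0.43 × 0.23 = 0.0989
  Condition Delta: 0.11 × 0.25 = 0.0275
Total = 0.185505.
Largest term belongs to Condition Alpha, so Condition Alpha is most probable.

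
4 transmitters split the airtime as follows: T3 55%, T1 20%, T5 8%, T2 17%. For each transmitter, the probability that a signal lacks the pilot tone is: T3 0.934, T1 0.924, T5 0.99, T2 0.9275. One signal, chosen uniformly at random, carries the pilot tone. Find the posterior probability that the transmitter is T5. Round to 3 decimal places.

Taking complements, P(pilot | each) = T3 0.066, T1 0.076, T5 0.01, T2 0.0725.
Compute prior × likelihood for every hypothesis:
  T3: 0.55 × 0.066 = 0.0363
  T1: 0.2 × 0.076 = 0.0152
  T5: 0.08 × 0.01 = 0.0008
  T2: 0.17 × 0.0725 = 0.012325
Sum = 0.064625.
P(T5 | evidence) = 0.0008 / 0.064625 ≈ 0.012.

0.012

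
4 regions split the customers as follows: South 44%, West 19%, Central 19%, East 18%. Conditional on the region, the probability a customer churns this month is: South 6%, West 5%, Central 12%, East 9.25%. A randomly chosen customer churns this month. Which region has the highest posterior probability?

By Bayes' rule, posterior ∝ prior × likelihood:
  South: 0.44 × 0.06 = 0.0264
  West: 0.19 × 0.05 = 0.0095
  Central: 0.19 × 0.12 = 0.0228
  East: 0.18 × 0.0925 = 0.01665
Normalizing constant = 0.07535.
Largest term belongs to South, so South is most probable.

South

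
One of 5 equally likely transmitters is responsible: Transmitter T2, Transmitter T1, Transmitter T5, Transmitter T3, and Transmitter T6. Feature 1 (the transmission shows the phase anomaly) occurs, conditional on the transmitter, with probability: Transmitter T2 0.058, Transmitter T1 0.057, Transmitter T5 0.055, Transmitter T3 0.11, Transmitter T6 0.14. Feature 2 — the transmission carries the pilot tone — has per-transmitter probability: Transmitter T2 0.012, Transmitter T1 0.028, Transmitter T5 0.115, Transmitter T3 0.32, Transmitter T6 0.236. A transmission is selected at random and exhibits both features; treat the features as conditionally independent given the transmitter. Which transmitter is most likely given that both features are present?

Transmitter T3

Since the prior is uniform, the posterior is proportional to the likelihood:
  Transmitter T2: 0.058 × 0.012 = 0.000696
  Transmitter T1: 0.057 × 0.028 = 0.001596
  Transmitter T5: 0.055 × 0.115 = 0.006325
  Transmitter T3: 0.11 × 0.32 = 0.0352
  Transmitter T6: 0.14 × 0.236 = 0.03304
Sum = 0.076857.
Largest term belongs to Transmitter T3, so Transmitter T3 is most probable.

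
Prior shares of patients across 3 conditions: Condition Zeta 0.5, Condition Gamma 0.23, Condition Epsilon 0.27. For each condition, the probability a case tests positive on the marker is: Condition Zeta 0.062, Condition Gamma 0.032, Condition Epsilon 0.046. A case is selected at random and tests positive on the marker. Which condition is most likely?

Condition Zeta

Prior × likelihood for each hypothesis:
  Condition Zeta: 0.5 × 0.062 = 0.031
  Condition Gamma: 0.23 × 0.032 = 0.00736
  Condition Epsilon: 0.27 × 0.046 = 0.01242
Normalizing constant = 0.05078.
Largest term belongs to Condition Zeta, so Condition Zeta is most probable.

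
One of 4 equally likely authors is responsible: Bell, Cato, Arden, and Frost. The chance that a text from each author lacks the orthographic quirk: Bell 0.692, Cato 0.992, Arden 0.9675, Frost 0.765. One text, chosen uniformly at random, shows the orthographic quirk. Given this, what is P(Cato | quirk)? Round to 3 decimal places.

Taking complements, P(quirk | each) = Bell 0.308, Cato 0.008, Arden 0.0325, Frost 0.235.
With a uniform prior (1/4 each), posterior ∝ likelihood:
  Bell: 0.308
  Cato: 0.008
  Arden: 0.0325
  Frost: 0.235
Sum = 0.5835.
P(Cato | evidence) = 0.008 / 0.5835 ≈ 0.014.

0.014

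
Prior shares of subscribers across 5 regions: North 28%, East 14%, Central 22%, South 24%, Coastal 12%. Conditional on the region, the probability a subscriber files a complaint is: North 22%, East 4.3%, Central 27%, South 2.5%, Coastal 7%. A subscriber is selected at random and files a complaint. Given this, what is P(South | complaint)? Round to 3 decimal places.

Prior × likelihood for each hypothesis:
  North: 0.28 × 0.22 = 0.0616
  East: 0.14 × 0.043 = 0.00602
  Central: 0.22 × 0.27 = 0.0594
  South: 0.24 × 0.025 = 0.006
  Coastal: 0.12 × 0.07 = 0.0084
Total = 0.14142.
P(South | evidence) = 0.006 / 0.14142 ≈ 0.042.

0.042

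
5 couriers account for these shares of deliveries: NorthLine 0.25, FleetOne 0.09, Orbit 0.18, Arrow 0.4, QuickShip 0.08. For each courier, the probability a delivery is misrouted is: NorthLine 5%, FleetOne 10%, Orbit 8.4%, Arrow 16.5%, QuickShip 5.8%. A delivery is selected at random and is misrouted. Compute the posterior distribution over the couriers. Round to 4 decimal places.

NorthLine 0.1165, FleetOne 0.0839, Orbit 0.1410, Arrow 0.6153, QuickShip 0.0433

Prior × likelihood for each hypothesis:
  NorthLine: 0.25 × 0.05 = 0.0125
  FleetOne: 0.09 × 0.1 = 0.009
  Orbit: 0.18 × 0.084 = 0.01512
  Arrow: 0.4 × 0.165 = 0.066
  QuickShip: 0.08 × 0.058 = 0.00464
Sum = 0.10726.
P(NorthLine | misrouted) = 0.0125/0.10726 ≈ 0.1165
P(FleetOne | misrouted) = 0.009/0.10726 ≈ 0.0839
P(Orbit | misrouted) = 0.01512/0.10726 ≈ 0.1410
P(Arrow | misrouted) = 0.066/0.10726 ≈ 0.6153
P(QuickShip | misrouted) = 0.00464/0.10726 ≈ 0.0433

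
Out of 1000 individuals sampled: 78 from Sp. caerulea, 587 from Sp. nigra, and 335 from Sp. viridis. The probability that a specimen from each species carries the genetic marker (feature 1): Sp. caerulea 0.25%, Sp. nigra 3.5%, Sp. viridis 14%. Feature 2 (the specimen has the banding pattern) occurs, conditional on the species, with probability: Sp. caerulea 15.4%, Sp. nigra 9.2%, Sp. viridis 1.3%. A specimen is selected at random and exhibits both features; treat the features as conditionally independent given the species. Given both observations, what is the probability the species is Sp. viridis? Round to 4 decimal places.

0.2410

Unnormalized posteriors (prior × likelihood):
  Sp. caerulea: 0.078 × 0.0025 × 0.154 = 0.00003003
  Sp. nigra: 0.587 × 0.035 × 0.092 = 0.00189014
  Sp. viridis: 0.335 × 0.14 × 0.013 = 0.0006097
Normalizing constant = 0.00252987.
P(Sp. viridis | evidence) = 0.0006097 / 0.00252987 ≈ 0.2410.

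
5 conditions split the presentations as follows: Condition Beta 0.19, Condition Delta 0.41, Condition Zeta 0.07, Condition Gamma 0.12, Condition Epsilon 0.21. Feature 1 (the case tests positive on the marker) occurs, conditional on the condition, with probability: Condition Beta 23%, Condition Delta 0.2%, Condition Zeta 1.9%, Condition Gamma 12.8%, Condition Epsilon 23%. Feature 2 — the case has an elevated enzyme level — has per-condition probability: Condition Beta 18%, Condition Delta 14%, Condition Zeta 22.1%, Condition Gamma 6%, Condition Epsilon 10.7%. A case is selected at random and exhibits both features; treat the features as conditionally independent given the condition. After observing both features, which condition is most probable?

Condition Beta

By Bayes' rule, posterior ∝ prior × likelihood:
  Condition Beta: 0.19 × 0.23 × 0.18 = 0.007866
  Condition Delta: 0.41 × 0.002 × 0.14 = 0.0001148
  Condition Zeta: 0.07 × 0.019 × 0.221 = 0.00029393
  Condition Gamma: 0.12 × 0.128 × 0.06 = 0.0009216
  Condition Epsilon: 0.21 × 0.23 × 0.107 = 0.0051681
Total = 0.01436443.
Largest term belongs to Condition Beta, so Condition Beta is most probable.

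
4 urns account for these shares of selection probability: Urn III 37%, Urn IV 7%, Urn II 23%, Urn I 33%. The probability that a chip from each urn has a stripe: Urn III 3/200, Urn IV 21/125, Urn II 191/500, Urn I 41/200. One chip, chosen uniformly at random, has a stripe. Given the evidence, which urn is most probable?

Urn II

Unnormalized posteriors (prior × likelihood):
  Urn III: 0.37 × 0.015 = 0.00555
  Urn IV: 0.07 × 0.168 = 0.01176
  Urn II: 0.23 × 0.382 = 0.08786
  Urn I: 0.33 × 0.205 = 0.06765
Normalizing constant = 0.17282.
Largest term belongs to Urn II, so Urn II is most probable.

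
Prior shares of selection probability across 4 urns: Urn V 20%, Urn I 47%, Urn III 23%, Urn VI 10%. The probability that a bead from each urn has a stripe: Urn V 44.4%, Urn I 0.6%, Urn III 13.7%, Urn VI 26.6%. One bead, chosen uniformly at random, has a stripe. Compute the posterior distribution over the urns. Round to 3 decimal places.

By Bayes' rule, posterior ∝ prior × likelihood:
  Urn V: 0.2 × 0.444 = 0.0888
  Urn I: 0.47 × 0.006 = 0.00282
  Urn III: 0.23 × 0.137 = 0.03151
  Urn VI: 0.1 × 0.266 = 0.0266
Normalizing constant = 0.14973.
P(Urn V | striped) = 0.0888/0.14973 ≈ 0.593
P(Urn I | striped) = 0.00282/0.14973 ≈ 0.019
P(Urn III | striped) = 0.03151/0.14973 ≈ 0.210
P(Urn VI | striped) = 0.0266/0.14973 ≈ 0.178

Urn V 0.593, Urn I 0.019, Urn III 0.210, Urn VI 0.178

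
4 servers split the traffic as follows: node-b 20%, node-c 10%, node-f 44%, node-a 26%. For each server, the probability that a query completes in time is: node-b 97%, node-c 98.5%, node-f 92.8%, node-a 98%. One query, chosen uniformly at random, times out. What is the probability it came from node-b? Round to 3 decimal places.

Taking complements, P(timeout | each) = node-b 0.03, node-c 0.015, node-f 0.072, node-a 0.02.
Prior × likelihood for each hypothesis:
  node-b: 0.2 × 0.03 = 0.006
  node-c: 0.1 × 0.015 = 0.0015
  node-f: 0.44 × 0.072 = 0.03168
  node-a: 0.26 × 0.02 = 0.0052
Normalizing constant = 0.04438.
P(node-b | evidence) = 0.006 / 0.04438 ≈ 0.135.

0.135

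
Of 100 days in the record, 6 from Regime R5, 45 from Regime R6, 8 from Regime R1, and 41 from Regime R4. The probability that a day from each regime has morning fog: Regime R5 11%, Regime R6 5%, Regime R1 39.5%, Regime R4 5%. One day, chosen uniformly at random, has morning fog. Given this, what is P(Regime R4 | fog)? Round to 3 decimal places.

0.252

Unnormalized posteriors (prior × likelihood):
  Regime R5: 0.06 × 0.11 = 0.0066
  Regime R6: 0.45 × 0.05 = 0.0225
  Regime R1: 0.08 × 0.395 = 0.0316
  Regime R4: 0.41 × 0.05 = 0.0205
Total = 0.0812.
P(Regime R4 | evidence) = 0.0205 / 0.0812 ≈ 0.252.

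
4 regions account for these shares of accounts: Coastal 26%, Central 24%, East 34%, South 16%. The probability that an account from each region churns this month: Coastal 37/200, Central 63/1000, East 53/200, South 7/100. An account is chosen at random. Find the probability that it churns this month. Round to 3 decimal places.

0.165

Prior × likelihood for each hypothesis:
  Coastal: 0.26 × 0.185 = 0.0481
  Central: 0.24 × 0.063 = 0.01512
  East: 0.34 × 0.265 = 0.0901
  South: 0.16 × 0.07 = 0.0112
P(churn) = 0.0481 + 0.01512 + 0.0901 + 0.0112 = 0.16452 → 0.165.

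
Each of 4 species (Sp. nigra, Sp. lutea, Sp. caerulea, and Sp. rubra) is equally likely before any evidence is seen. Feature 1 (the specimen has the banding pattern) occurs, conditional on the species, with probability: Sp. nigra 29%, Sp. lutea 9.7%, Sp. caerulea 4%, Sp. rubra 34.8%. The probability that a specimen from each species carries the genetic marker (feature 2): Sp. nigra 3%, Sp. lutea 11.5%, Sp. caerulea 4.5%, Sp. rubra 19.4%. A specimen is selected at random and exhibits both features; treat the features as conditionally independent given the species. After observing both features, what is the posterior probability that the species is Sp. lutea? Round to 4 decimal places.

0.1251

Since the prior is uniform, the posterior is proportional to the likelihood:
  Sp. nigra: 0.29 × 0.03 = 0.0087
  Sp. lutea: 0.097 × 0.115 = 0.011155
  Sp. caerulea: 0.04 × 0.045 = 0.0018
  Sp. rubra: 0.348 × 0.194 = 0.067512
Normalizing constant = 0.089167.
P(Sp. lutea | evidence) = 0.011155 / 0.089167 ≈ 0.1251.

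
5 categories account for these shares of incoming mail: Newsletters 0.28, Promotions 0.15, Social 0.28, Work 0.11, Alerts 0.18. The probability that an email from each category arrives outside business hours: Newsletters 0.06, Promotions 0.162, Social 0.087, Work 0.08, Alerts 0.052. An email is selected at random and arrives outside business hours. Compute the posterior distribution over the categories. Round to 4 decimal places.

Unnormalized posteriors (prior × likelihood):
  Newsletters: 0.28 × 0.06 = 0.0168
  Promotions: 0.15 × 0.162 = 0.0243
  Social: 0.28 × 0.087 = 0.02436
  Work: 0.11 × 0.08 = 0.0088
  Alerts: 0.18 × 0.052 = 0.00936
Normalizing constant = 0.08362.
P(Newsletters | off-hours) = 0.0168/0.08362 ≈ 0.2009
P(Promotions | off-hours) = 0.0243/0.08362 ≈ 0.2906
P(Social | off-hours) = 0.02436/0.08362 ≈ 0.2913
P(Work | off-hours) = 0.0088/0.08362 ≈ 0.1052
P(Alerts | off-hours) = 0.00936/0.08362 ≈ 0.1119

Newsletters 0.2009, Promotions 0.2906, Social 0.2913, Work 0.1052, Alerts 0.1119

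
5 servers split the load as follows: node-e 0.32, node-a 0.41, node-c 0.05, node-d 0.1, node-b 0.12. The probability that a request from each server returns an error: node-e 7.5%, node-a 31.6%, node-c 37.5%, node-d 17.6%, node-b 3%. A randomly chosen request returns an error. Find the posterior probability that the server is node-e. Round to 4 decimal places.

Unnormalized posteriors (prior × likelihood):
  node-e: 0.32 × 0.075 = 0.024
  node-a: 0.41 × 0.316 = 0.12956
  node-c: 0.05 × 0.375 = 0.01875
  node-d: 0.1 × 0.176 = 0.0176
  node-b: 0.12 × 0.03 = 0.0036
Total = 0.19351.
P(node-e | evidence) = 0.024 / 0.19351 ≈ 0.1240.

0.1240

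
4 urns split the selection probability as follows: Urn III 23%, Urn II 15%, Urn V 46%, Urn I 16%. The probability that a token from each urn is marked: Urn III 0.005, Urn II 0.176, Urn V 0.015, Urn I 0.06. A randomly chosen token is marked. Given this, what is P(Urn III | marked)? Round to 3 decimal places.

By Bayes' rule, posterior ∝ prior × likelihood:
  Urn III: 0.23 × 0.005 = 0.00115
  Urn II: 0.15 × 0.176 = 0.0264
  Urn V: 0.46 × 0.015 = 0.0069
  Urn I: 0.16 × 0.06 = 0.0096
Total = 0.04405.
P(Urn III | evidence) = 0.00115 / 0.04405 ≈ 0.026.

0.026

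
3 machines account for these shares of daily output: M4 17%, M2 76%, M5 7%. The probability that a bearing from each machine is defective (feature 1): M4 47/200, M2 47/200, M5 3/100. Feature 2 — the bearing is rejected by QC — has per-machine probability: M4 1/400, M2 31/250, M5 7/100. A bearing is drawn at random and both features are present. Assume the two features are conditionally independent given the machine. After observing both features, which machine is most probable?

Compute prior × likelihood for every hypothesis:
  M4: 0.17 × 0.235 × 0.0025 = 0.000099875
  M2: 0.76 × 0.235 × 0.124 = 0.0221464
  M5: 0.07 × 0.03 × 0.07 = 0.000147
Normalizing constant = 0.022393275.
Largest term belongs to M2, so M2 is most probable.

M2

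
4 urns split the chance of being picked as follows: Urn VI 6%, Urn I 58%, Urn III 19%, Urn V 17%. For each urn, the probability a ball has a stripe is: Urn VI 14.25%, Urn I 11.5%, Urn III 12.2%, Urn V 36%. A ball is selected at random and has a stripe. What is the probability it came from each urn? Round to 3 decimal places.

Urn VI 0.054, Urn I 0.418, Urn III 0.145, Urn V 0.383

Compute prior × likelihood for every hypothesis:
  Urn VI: 0.06 × 0.1425 = 0.00855
  Urn I: 0.58 × 0.115 = 0.0667
  Urn III: 0.19 × 0.122 = 0.02318
  Urn V: 0.17 × 0.36 = 0.0612
Total = 0.15963.
P(Urn VI | striped) = 0.00855/0.15963 ≈ 0.054
P(Urn I | striped) = 0.0667/0.15963 ≈ 0.418
P(Urn III | striped) = 0.02318/0.15963 ≈ 0.145
P(Urn V | striped) = 0.0612/0.15963 ≈ 0.383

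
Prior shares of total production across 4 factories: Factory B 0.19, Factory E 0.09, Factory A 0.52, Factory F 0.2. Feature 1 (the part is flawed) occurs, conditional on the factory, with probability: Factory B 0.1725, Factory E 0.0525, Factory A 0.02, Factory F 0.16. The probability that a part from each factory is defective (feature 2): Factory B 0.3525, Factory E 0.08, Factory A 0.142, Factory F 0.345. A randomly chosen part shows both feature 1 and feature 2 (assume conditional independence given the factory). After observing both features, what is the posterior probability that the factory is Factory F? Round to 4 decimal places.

0.4516

Prior × likelihood for each hypothesis:
  Factory B: 0.19 × 0.1725 × 0.3525 = 0.0115531875
  Factory E: 0.09 × 0.0525 × 0.08 = 0.000378
  Factory A: 0.52 × 0.02 × 0.142 = 0.0014768
  Factory F: 0.2 × 0.16 × 0.345 = 0.01104
Normalizing constant = 0.0244479875.
P(Factory F | evidence) = 0.01104 / 0.0244479875 ≈ 0.4516.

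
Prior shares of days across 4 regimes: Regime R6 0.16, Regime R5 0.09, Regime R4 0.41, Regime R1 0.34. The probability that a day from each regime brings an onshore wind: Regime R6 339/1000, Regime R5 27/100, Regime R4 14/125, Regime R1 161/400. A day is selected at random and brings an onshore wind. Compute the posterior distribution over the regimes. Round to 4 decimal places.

Regime R6 0.2076, Regime R5 0.0930, Regime R4 0.1757, Regime R1 0.5237

Prior × likelihood for each hypothesis:
  Regime R6: 0.16 × 0.339 = 0.05424
  Regime R5: 0.09 × 0.27 = 0.0243
  Regime R4: 0.41 × 0.112 = 0.04592
  Regime R1: 0.34 × 0.4025 = 0.13685
Sum = 0.26131.
P(Regime R6 | onshore) = 0.05424/0.26131 ≈ 0.2076
P(Regime R5 | onshore) = 0.0243/0.26131 ≈ 0.0930
P(Regime R4 | onshore) = 0.04592/0.26131 ≈ 0.1757
P(Regime R1 | onshore) = 0.13685/0.26131 ≈ 0.5237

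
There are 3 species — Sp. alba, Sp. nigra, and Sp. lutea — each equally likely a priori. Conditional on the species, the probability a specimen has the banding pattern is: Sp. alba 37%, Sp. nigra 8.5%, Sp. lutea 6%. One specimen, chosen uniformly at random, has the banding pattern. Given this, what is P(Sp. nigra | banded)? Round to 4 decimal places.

With a uniform prior (1/3 each), posterior ∝ likelihood:
  Sp. alba: 0.37
  Sp. nigra: 0.085
  Sp. lutea: 0.06
Total = 0.515.
P(Sp. nigra | evidence) = 0.085 / 0.515 ≈ 0.1650.

0.1650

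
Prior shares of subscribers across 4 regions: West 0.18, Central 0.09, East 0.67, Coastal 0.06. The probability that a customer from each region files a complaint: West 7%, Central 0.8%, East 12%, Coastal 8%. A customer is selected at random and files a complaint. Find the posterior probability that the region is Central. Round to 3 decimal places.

By Bayes' rule, posterior ∝ prior × likelihood:
  West: 0.18 × 0.07 = 0.0126
  Central: 0.09 × 0.008 = 0.00072
  East: 0.67 × 0.12 = 0.0804
  Coastal: 0.06 × 0.08 = 0.0048
Total = 0.09852.
P(Central | evidence) = 0.00072 / 0.09852 ≈ 0.007.

0.007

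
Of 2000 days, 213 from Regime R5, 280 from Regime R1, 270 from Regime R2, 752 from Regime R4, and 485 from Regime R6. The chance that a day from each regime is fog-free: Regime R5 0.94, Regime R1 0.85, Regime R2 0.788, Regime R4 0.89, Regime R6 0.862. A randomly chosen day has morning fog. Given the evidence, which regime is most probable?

Regime R4

Taking complements, P(fog | each) = Regime R5 0.06, Regime R1 0.15, Regime R2 0.212, Regime R4 0.11, Regime R6 0.138.
By Bayes' rule, posterior ∝ prior × likelihood:
  Regime R5: 0.1065 × 0.06 = 0.00639
  Regime R1: 0.14 × 0.15 = 0.021
  Regime R2: 0.135 × 0.212 = 0.02862
  Regime R4: 0.376 × 0.11 = 0.04136
  Regime R6: 0.2425 × 0.138 = 0.033465
Total = 0.130835.
Largest term belongs to Regime R4, so Regime R4 is most probable.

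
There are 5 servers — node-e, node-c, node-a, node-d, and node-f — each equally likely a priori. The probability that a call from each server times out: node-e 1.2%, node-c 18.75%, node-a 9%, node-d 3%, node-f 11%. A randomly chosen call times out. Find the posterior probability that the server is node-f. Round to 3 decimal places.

0.256

Since the prior is uniform, the posterior is proportional to the likelihood:
  node-e: 0.012
  node-c: 0.1875
  node-a: 0.09
  node-d: 0.03
  node-f: 0.11
Total = 0.4295.
P(node-f | evidence) = 0.11 / 0.4295 ≈ 0.256.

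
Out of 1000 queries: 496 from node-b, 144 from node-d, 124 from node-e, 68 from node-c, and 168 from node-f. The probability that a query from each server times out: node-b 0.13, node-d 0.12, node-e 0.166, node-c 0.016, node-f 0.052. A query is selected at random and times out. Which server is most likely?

Unnormalized posteriors (prior × likelihood):
  node-b: 0.496 × 0.13 = 0.06448
  node-d: 0.144 × 0.12 = 0.01728
  node-e: 0.124 × 0.166 = 0.020584
  node-c: 0.068 × 0.016 = 0.001088
  node-f: 0.168 × 0.052 = 0.008736
Sum = 0.112168.
Largest term belongs to node-b, so node-b is most probable.

node-b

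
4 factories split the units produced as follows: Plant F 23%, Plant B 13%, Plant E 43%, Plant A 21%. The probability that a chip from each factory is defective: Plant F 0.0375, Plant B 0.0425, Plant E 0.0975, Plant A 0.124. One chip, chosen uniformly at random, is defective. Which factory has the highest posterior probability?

Plant E

Prior × likelihood for each hypothesis:
  Plant F: 0.23 × 0.0375 = 0.008625
  Plant B: 0.13 × 0.0425 = 0.005525
  Plant E: 0.43 × 0.0975 = 0.041925
  Plant A: 0.21 × 0.124 = 0.02604
Sum = 0.082115.
Largest term belongs to Plant E, so Plant E is most probable.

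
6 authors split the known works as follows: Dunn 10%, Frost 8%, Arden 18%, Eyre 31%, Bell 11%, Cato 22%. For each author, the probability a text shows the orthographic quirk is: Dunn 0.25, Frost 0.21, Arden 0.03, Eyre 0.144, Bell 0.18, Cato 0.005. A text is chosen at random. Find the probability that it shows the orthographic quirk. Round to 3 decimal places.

Unnormalized posteriors (prior × likelihood):
  Dunn: 0.1 × 0.25 = 0.025
  Frost: 0.08 × 0.21 = 0.0168
  Arden: 0.18 × 0.03 = 0.0054
  Eyre: 0.31 × 0.144 = 0.04464
  Bell: 0.11 × 0.18 = 0.0198
  Cato: 0.22 × 0.005 = 0.0011
P(quirk) = 0.025 + 0.0168 + 0.0054 + 0.04464 + 0.0198 + 0.0011 = 0.11274 → 0.113.

0.113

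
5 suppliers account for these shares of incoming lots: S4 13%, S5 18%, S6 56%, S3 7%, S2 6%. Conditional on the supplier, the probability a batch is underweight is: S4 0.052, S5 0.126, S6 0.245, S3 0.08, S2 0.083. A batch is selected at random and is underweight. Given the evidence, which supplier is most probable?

S6

Prior × likelihood for each hypothesis:
  S4: 0.13 × 0.052 = 0.00676
  S5: 0.18 × 0.126 = 0.02268
  S6: 0.56 × 0.245 = 0.1372
  S3: 0.07 × 0.08 = 0.0056
  S2: 0.06 × 0.083 = 0.00498
Normalizing constant = 0.17722.
Largest term belongs to S6, so S6 is most probable.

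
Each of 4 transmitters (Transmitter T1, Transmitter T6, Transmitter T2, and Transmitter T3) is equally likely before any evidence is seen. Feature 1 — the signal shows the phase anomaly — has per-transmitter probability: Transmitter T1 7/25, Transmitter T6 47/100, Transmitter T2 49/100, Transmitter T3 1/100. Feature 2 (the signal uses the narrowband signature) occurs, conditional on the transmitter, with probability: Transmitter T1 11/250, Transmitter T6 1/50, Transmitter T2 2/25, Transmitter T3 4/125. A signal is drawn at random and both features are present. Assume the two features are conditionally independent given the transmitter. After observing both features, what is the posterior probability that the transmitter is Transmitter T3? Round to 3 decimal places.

With a uniform prior (1/4 each), posterior ∝ likelihood:
  Transmitter T1: 0.28 × 0.044 = 0.01232
  Transmitter T6: 0.47 × 0.02 = 0.0094
  Transmitter T2: 0.49 × 0.08 = 0.0392
  Transmitter T3: 0.01 × 0.032 = 0.00032
Normalizing constant = 0.06124.
P(Transmitter T3 | evidence) = 0.00032 / 0.06124 ≈ 0.005.

0.005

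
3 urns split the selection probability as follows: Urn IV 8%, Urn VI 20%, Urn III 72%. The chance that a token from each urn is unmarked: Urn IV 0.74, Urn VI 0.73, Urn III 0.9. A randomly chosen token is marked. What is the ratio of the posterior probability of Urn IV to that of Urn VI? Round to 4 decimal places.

0.3852

Taking complements, P(marked | each) = Urn IV 0.26, Urn VI 0.27, Urn III 0.1.
By Bayes' rule, posterior ∝ prior × likelihood:
  Urn IV: 0.08 × 0.26 = 0.0208
  Urn VI: 0.2 × 0.27 = 0.054
  Urn III: 0.72 × 0.1 = 0.072
Sum = 0.1468.
The ratio is 0.0208 / 0.054 (the normalizer cancels) = 0.3852.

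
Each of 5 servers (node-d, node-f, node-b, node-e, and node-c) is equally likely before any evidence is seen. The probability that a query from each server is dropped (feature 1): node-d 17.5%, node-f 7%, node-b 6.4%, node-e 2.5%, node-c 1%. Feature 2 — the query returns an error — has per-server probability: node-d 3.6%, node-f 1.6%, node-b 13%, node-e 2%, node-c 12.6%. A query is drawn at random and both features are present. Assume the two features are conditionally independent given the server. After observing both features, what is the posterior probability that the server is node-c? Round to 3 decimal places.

With a uniform prior (1/5 each), posterior ∝ likelihood:
  node-d: 0.175 × 0.036 = 0.0063
  node-f: 0.07 × 0.016 = 0.00112
  node-b: 0.064 × 0.13 = 0.00832
  node-e: 0.025 × 0.02 = 0.0005
  node-c: 0.01 × 0.126 = 0.00126
Normalizing constant = 0.0175.
P(node-c | evidence) = 0.00126 / 0.0175 ≈ 0.072.

0.072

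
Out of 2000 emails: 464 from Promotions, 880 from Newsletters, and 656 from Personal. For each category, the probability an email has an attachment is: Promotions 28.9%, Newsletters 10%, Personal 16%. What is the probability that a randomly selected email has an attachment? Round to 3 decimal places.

Prior × likelihood for each hypothesis:
  Promotions: 0.232 × 0.289 = 0.067048
  Newsletters: 0.44 × 0.1 = 0.044
  Personal: 0.328 × 0.16 = 0.05248
P(attachment) = 0.067048 + 0.044 + 0.05248 = 0.163528 → 0.164.

0.164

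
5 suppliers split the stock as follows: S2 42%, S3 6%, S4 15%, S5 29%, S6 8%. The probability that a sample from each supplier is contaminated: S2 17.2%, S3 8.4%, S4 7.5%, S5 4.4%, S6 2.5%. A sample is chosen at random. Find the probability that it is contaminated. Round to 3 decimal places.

Prior × likelihood for each hypothesis:
  S2: 0.42 × 0.172 = 0.07224
  S3: 0.06 × 0.084 = 0.00504
  S4: 0.15 × 0.075 = 0.01125
  S5: 0.29 × 0.044 = 0.01276
  S6: 0.08 × 0.025 = 0.002
P(contaminated) = 0.07224 + 0.00504 + 0.01125 + 0.01276 + 0.002 = 0.10329 → 0.103.

0.103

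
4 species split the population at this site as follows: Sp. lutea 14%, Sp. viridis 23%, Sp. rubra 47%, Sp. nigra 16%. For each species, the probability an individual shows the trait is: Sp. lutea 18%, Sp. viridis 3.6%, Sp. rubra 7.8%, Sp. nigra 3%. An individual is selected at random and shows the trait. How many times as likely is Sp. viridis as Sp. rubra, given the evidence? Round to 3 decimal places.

0.226

Unnormalized posteriors (prior × likelihood):
  Sp. lutea: 0.14 × 0.18 = 0.0252
  Sp. viridis: 0.23 × 0.036 = 0.00828
  Sp. rubra: 0.47 × 0.078 = 0.03666
  Sp. nigra: 0.16 × 0.03 = 0.0048
Total = 0.07494.
The ratio is 0.00828 / 0.03666 (the normalizer cancels) = 0.226.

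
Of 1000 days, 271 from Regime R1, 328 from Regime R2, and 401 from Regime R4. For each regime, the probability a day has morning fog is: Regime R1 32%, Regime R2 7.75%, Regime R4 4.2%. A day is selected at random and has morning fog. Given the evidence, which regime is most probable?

Unnormalized posteriors (prior × likelihood):
  Regime R1: 0.271 × 0.32 = 0.08672
  Regime R2: 0.328 × 0.0775 = 0.02542
  Regime R4: 0.401 × 0.042 = 0.016842
Sum = 0.128982.
Largest term belongs to Regime R1, so Regime R1 is most probable.

Regime R1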